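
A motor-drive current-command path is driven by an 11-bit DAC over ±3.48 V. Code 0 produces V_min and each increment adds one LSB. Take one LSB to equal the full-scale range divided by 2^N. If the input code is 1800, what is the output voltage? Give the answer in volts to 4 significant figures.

Full-scale range = 3.48 V − (-3.48 V) = 6.96 V. LSB = 6.96 V / 2^11.
Output = V_min + (1800/2048) × range = -3.48 + 0.878906 × 6.96 V
      = -3.48 V + 6.11719 V = 2.63719 V.

2.637 V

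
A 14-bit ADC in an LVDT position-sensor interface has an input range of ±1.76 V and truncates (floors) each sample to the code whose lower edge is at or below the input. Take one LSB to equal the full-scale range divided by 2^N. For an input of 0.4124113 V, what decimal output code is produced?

Range = 1.76 − (-1.76) = 3.52 V. LSB = 3.52 V / 2^14 ≈ 214.8 µV.
(V_in − V_min) × 2^14/range = (0.4124113 − (-1.76)) × 16384/3.52 = 10111.587.
Floor → code = 10111.

10111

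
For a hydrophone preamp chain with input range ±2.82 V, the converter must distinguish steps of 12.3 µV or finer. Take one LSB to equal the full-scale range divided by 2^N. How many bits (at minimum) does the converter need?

The full-scale span is 2.82 − (-2.82) = 5.64 V.
5.64 V / 12.3 µV = 458500. Since 2^18 = 262144 and 2^19 = 524288, N = 19.

19 bits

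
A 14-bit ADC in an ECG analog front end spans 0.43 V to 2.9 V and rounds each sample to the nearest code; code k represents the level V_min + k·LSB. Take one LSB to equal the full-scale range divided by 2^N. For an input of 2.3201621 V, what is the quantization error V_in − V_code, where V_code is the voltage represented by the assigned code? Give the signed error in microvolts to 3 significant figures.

Span: 2.9 V − (0.43 V) = 2.47 V. LSB = 2.47 V / 2^14 ≈ 150.8 µV.
Position in LSBs: (2.3201621 − (0.43)) × 16384/2.47 = 12537.8202; rounding gives k = 12538.
Reconstructed level: 0.43 + 12538 × 2.47/16384 V = 2.3201892090 V.
e = 2.3201621 − (2.3201892090) = −27.1 µV.

−27.1 µV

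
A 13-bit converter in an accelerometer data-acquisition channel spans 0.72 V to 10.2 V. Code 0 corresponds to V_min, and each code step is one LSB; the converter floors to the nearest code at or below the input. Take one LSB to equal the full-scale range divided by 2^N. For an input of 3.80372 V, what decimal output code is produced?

2664

Range = 10.2 − (0.72) = 9.48 V. LSB = 9.48 V / 2^13 ≈ 1.157 mV.
V_in − V_min = 3.80372 − (0.72) = 3.08372 V.
Divide by LSB: 3.08372 × 8192/9.48 = 2664.7504.
Truncating gives code 2664.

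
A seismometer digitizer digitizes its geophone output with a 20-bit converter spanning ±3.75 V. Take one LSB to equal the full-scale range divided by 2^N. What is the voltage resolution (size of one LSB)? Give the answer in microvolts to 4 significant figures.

The full-scale span is 3.75 − (-3.75) = 7.5 V.
Number of codes = 2^20 = 1048576.
One LSB is 7.5 V / 1048576 = 7.153 µV.

7.153 µV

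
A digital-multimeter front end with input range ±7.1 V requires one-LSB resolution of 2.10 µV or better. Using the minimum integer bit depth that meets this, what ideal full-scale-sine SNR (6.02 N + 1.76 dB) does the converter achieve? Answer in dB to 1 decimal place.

Span: 7.1 V − (-7.1 V) = 14.2 V.
Levels needed ≥ 14.2/2.10 µV = 6.762e6. 2^23 = 8388608 suffices, so N_min = 23.
6.02(23) + 1.76 = 140.22 dB.

140.2 dB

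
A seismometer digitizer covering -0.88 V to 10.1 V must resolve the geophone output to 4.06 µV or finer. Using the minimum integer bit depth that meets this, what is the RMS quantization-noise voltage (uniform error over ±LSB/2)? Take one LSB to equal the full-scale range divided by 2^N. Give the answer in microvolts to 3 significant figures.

Span: 10.1 V − (-0.88 V) = 10.98 V.
Need 2^N ≥ 10.98 V / 4.06 µV = 2.704e6 → N_min = 22.
LSB = 10.98 V / 2^22 = 2.6178 µV.
σ_q = LSB/√12 = 2.6178 µV/3.4641 = 0.756 µV.

0.756 µV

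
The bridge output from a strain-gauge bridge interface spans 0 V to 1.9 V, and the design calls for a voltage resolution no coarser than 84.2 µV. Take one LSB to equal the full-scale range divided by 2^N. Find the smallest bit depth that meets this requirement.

Full-scale range = 1.9 V.
Required number of levels: 1.9/84.2 µV = 22565; smallest N with 2^N ≥ that is 15.

15 bits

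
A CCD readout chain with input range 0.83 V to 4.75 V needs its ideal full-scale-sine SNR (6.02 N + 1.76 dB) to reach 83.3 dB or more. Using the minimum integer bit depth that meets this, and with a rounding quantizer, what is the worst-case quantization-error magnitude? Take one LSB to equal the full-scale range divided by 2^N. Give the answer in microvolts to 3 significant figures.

Range = 4.75 − (0.83) = 3.92 V.
Solving 6.02 N ≥ 83.3 − 1.76: N ≥ 13.545. Round up → N = 14.
Step size = 3.92/16384 V = 239.26 µV.
Half an LSB is 120 µV.

120 µV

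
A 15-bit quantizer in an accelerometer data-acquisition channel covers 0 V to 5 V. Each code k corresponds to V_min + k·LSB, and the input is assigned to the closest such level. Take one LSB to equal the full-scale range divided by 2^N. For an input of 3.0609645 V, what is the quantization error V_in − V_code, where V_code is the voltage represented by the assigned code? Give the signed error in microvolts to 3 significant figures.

Span = 5 V. LSB = 5 V / 2^15 ≈ 152.6 µV.
(3.0609645 − (0)) / LSB = 3.0609645 × 32768/5 = 20060.3369. Nearest integer: k = 20060.
V_code = 0 + (20060/32768) × 5 = 3.0609130859 V.
V_in − V_code = 3.0609645 − (3.0609130859) = +51.4 µV.

+51.4 µV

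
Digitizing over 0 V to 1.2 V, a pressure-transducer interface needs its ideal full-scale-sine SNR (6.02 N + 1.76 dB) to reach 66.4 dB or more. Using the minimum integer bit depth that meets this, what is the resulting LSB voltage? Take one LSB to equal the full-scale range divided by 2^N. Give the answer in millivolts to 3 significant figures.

0.586 mV

Span = 1.2 V.
N ≥ (66.4 − 1.76)/6.02 = 10.738 → N_min = 11.
LSB = 1.2 V ÷ 2^11 = 1.2/2048 V = 0.586 mV.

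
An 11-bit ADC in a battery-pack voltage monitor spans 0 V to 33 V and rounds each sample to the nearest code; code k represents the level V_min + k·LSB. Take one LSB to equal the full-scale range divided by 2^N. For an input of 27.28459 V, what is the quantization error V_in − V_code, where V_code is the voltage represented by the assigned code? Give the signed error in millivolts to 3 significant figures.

V_FS = 33 V. LSB = 33 V / 2^11 ≈ 16.11 mV.
(27.28459 − (0)) / LSB = 27.28459 × 2048/33 = 1693.2982. Nearest integer: k = 1693.
V_code = V_min + k × range/2^11 = 0 + 1693 × 33/2048 = 27.27978516 V.
Error = V_in − V_code = 27.28459 − (27.27978516) = +4.80 mV.

+4.80 mV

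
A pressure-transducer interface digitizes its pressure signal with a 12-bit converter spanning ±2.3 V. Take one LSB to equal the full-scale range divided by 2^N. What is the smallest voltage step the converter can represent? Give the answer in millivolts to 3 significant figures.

1.12 mV

Full-scale range = 2.3 V − (-2.3 V) = 4.6 V.
2^12 = 4096 levels.
One LSB is 4.6 V / 4096 = 1.12 mV.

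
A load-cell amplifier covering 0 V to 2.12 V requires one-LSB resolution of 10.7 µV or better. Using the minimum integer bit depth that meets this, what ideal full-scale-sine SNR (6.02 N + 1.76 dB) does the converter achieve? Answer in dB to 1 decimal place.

V_FS = 2.12 V.
Need 2^N ≥ 2.12 V / 10.7 µV = 198100 → N_min = 18.
SNR = 6.02 × 18 + 1.76 = 110.12 dB.

110.1 dB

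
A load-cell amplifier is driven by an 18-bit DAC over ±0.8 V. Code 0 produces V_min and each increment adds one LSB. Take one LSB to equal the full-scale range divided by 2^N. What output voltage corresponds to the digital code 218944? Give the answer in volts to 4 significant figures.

0.5363 V

Full-scale range = 0.8 V − (-0.8 V) = 1.6 V. LSB = 1.6 V / 2^18.
V_out = V_min + code × LSB = -0.8 V + 218944 × 1.6 V / 262144
      = -0.8 + 1.33633 = 0.536328 V.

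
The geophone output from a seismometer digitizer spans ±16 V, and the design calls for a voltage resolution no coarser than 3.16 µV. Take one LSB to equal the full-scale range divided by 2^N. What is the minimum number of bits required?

24 bits

The full-scale span is 16 − (-16) = 32 V.
Levels needed ≥ 32/3.16 µV = 1.013e7. 2^24 = 16777216 suffices, so N_min = 24.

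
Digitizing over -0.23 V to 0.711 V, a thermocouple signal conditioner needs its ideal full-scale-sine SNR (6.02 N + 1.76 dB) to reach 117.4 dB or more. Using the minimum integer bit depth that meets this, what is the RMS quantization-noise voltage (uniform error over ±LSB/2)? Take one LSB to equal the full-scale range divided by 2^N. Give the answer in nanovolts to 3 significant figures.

The full-scale span is 0.711 − (-0.23) = 0.941 V.
6.02 N + 1.76 ≥ 117.4 gives N ≥ 19.209, so the minimum integer is 20.
One LSB is 0.941 V / 1048576 = 0.89741 µV.
RMS noise = LSB/√12 = 259 nV.

259 nV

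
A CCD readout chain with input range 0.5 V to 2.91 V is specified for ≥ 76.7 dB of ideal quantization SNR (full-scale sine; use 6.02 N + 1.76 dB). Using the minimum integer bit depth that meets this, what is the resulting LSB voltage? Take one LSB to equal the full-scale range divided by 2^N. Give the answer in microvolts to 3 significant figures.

294 µV

Span: 2.91 V − (0.5 V) = 2.41 V.
Required N = ⌈(76.7 − 1.76)/6.02⌉ = ⌈12.449⌉ = 13.
One LSB is 2.41 V / 8192 = 294 µV.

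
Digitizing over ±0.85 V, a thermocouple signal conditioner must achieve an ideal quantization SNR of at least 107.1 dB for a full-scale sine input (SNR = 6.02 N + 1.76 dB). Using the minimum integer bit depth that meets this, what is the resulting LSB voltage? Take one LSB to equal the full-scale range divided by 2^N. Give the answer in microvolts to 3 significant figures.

Range = 0.85 − (-0.85) = 1.7 V.
Required N = ⌈(107.1 − 1.76)/6.02⌉ = ⌈17.498⌉ = 18.
One LSB is 1.7 V / 262144 = 6.48 µV.

6.48 µV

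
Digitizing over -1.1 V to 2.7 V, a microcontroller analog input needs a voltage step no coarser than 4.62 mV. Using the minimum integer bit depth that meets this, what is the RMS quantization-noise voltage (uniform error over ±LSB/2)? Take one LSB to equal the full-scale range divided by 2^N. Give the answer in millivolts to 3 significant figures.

1.07 mV

Range = 2.7 − (-1.1) = 3.8 V.
3.8 V / 4.62 mV = 822.5. Since 2^9 = 512 and 2^10 = 1024, N = 10.
LSB = 3.8 V ÷ 2^10 = 3.8/1024 V = 3.7109 mV.
RMS noise = LSB/√12 = 1.07 mV.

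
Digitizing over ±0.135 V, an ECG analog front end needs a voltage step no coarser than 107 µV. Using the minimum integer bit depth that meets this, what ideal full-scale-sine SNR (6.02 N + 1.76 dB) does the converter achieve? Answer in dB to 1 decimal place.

Span: 0.135 V − (-0.135 V) = 0.27 V.
Required number of levels: 0.27/107 µV = 2523.4; smallest N with 2^N ≥ that is 12.
Ideal SNR at N = 12: 6.02·12 + 1.76 = 74.0 dB.

74.0 dB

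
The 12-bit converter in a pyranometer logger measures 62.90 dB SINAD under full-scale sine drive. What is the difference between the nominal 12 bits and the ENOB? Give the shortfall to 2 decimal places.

1.84 bits

N_eff = (62.90 − 1.76)/6.02 = 10.1561 bits.
Lost resolution: 12 − 10.1561 = 1.8439 bits.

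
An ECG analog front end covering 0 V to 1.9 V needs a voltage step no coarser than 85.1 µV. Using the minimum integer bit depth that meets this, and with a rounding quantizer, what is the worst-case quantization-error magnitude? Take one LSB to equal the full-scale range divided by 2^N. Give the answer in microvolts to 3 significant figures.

Range is 1.9 V.
Required number of levels: 1.9/85.1 µV = 22327; smallest N with 2^N ≥ that is 15.
Step size = 1.9/32768 V = 57.983 µV.
Max error for round-to-nearest is LSB/2 = 29.0 µV.

29.0 µV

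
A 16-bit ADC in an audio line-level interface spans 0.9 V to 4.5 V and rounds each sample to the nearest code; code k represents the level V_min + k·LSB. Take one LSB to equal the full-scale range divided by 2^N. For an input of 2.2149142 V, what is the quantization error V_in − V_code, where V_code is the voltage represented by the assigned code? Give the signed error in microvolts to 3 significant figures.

+15.5 µV

Range = 4.5 − (0.9) = 3.6 V. LSB = 3.6 V / 2^16 ≈ 54.93 µV.
Position in LSBs: (2.2149142 − (0.9)) × 65536/3.6 = 23937.2825; rounding gives k = 23937.
V_code = 0.9 + (23937/65536) × 3.6 = 2.2148986816 V.
V_in − V_code = 2.2149142 − (2.2148986816) = +15.5 µV.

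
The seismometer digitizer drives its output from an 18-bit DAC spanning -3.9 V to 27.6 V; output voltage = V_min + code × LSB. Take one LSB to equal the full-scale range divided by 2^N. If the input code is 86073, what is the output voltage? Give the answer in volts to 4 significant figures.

6.443 V

Full-scale range = 27.6 V − (-3.9 V) = 31.5 V. LSB = 31.5 V / 2^18.
V_out = V_min + code × LSB = -3.9 V + 86073 × 31.5 V / 262144
      = -3.9 V + 10.3428 V = 6.44279 V.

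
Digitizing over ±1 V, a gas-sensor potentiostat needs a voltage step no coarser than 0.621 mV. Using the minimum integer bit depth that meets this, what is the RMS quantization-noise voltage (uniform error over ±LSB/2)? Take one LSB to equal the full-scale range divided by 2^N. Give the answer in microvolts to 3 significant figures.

141 µV

Span: 1 V − (-1 V) = 2 V.
2 V / 0.621 mV = 3221. Since 2^11 = 2048 and 2^12 = 4096, N = 12.
Step size = 2/4096 V = 488.28 µV.
RMS noise = LSB/√12 = 141 µV.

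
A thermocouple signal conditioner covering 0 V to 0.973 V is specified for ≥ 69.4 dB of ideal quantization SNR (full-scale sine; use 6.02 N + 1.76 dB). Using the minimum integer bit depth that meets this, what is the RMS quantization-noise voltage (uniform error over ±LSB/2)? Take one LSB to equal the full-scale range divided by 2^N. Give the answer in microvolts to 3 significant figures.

68.6 µV

V_FS = 0.973 V.
N ≥ (69.4 − 1.76)/6.02 = 11.236 → N_min = 12.
One LSB is 0.973 V / 4096 = 237.55 µV.
RMS noise = LSB/√12 = 68.6 µV.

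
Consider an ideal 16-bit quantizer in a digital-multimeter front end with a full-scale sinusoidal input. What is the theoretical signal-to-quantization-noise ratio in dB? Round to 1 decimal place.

SNR = 6.02·16 + 1.76 = 98.08 dB.

98.1 dB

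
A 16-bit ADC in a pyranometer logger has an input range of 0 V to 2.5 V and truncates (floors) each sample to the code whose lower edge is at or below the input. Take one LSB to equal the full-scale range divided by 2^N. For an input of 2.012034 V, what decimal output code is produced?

Span = 2.5 V. LSB = 2.5 V / 2^16 ≈ 38.15 µV.
(V_in − V_min) × 2^16/range = (2.012034 − (0)) × 65536/2.5 = 52744.264.
Floor → code = 52744.

52744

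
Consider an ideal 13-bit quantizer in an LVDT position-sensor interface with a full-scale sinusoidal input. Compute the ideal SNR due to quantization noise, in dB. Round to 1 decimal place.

80.0 dB

Ideal quantization SNR: 6.02 × 13 + 1.76 dB = 80.0 dB.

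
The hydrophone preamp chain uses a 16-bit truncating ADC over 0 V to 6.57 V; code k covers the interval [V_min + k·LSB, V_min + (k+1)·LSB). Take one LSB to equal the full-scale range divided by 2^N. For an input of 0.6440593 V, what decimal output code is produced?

6424

Full-scale range = 6.57 V. LSB = 6.57 V / 2^16 ≈ 100.3 µV.
(V_in − V_min) × 2^16/range = (0.6440593 − (0)) × 65536/6.57 = 6424.516.
Floor → code = 6424.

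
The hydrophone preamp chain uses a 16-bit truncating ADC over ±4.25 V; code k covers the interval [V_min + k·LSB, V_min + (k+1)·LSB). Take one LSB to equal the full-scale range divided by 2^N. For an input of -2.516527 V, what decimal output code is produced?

Full-scale range = 4.25 V − (-4.25 V) = 8.5 V. LSB = 8.5 V / 2^16 ≈ 129.7 µV.
code = ⌊(V_in − V_min)/LSB⌋ = ⌊(V_in − V_min) × 2^16 / range⌋
     = ⌊(-2.516527 − (-4.25)) × 65536 / 8.5⌋ = ⌊1.733473 × 65536/8.5⌋
     = ⌊13365.281⌋ = 13365.

13365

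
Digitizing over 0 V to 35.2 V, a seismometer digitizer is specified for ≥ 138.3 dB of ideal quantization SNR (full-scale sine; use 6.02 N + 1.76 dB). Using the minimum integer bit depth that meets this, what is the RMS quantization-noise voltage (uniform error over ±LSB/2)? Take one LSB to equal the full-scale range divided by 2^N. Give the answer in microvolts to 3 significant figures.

1.21 µV

Full-scale range = 35.2 V.
Solving 6.02 N ≥ 138.3 − 1.76: N ≥ 22.681. Round up → N = 23.
Step size = 35.2/8388608 V = 4.1962 µV.
V_rms = LSB/√12 = 1.21 µV.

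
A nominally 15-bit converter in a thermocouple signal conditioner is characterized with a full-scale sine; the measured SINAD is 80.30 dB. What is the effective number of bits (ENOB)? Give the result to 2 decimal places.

(80.30 − 1.76) / 6.02 = 78.54/6.02 = 13.0465 effective bits.

13.05 bits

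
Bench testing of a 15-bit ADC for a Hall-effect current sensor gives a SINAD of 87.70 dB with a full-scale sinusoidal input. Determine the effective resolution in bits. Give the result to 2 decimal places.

14.28 bits

Inverting SNR = 6.02 N + 1.76: N_eff = (87.70 − 1.76)/6.02 = 14.2757.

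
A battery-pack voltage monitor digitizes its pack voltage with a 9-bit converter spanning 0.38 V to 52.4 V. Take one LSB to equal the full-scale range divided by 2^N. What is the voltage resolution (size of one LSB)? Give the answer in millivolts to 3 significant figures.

102 mV

Span: 52.4 V − (0.38 V) = 52.02 V.
There are 2^9 = 512 steps.
LSB = 52.02 V ÷ 2^9 = 52.02/512 V = 102 mV.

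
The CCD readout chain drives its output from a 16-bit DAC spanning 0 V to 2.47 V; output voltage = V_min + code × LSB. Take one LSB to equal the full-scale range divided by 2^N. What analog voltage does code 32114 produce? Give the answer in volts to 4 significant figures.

V_FS = 2.47 V. LSB = 2.47 V / 2^16.
Output = V_min + (32114/65536) × range = 0 + 0.490021 × 2.47 V
      = 0 + 1.21035 = 1.21035 V.

1.210 V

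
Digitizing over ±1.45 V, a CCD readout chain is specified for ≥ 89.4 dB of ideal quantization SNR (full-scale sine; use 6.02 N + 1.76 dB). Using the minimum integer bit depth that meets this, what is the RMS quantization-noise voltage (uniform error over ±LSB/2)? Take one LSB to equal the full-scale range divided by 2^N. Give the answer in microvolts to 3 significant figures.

The full-scale span is 1.45 − (-1.45) = 2.9 V.
Required N = ⌈(89.4 − 1.76)/6.02⌉ = ⌈14.558⌉ = 15.
One LSB is 2.9 V / 32768 = 88.501 µV.
σ_q = LSB/√12 = 88.501 µV/3.4641 = 25.5 µV.

25.5 µV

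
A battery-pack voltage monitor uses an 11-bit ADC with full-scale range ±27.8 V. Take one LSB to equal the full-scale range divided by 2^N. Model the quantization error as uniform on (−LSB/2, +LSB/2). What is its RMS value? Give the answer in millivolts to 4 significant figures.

7.837 mV

Span: 27.8 V − (-27.8 V) = 55.6 V.
LSB = 55.6 V ÷ 2^11 = 55.6/2048 V = 27.1484 mV.
V_rms = LSB/√12 = 27.1484 mV / √12 = 7.837 mV.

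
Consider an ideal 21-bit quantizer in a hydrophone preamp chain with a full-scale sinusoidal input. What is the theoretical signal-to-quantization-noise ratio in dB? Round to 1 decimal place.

6.02(21) + 1.76 = 126.42 + 1.76 = 128.18 dB.

128.2 dB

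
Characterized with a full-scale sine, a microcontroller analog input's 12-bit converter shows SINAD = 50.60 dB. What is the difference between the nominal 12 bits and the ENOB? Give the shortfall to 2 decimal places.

Effective bits = (50.60 − 1.76)/6.02 = 8.1130.
Lost resolution: 12 − 8.1130 = 3.8870 bits.

3.89 bits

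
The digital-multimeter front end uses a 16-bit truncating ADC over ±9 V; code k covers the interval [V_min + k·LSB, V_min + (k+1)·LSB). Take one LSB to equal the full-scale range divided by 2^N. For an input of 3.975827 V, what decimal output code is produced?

Span: 9 V − (-9 V) = 18 V. LSB = 18 V / 2^16 ≈ 274.7 µV.
code = ⌊(V_in − V_min)/LSB⌋ = ⌊(V_in − V_min) × 2^16 / range⌋
     = ⌊(3.975827 − (-9)) × 65536 / 18⌋ = ⌊12.975827 × 65536/18⌋
     = ⌊47243.544⌋ = 47243.

47243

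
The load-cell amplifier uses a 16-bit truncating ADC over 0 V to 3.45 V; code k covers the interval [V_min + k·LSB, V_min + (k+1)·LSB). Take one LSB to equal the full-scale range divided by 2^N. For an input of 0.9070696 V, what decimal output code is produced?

V_FS = 3.45 V. LSB = 3.45 V / 2^16 ≈ 52.64 µV.
(V_in − V_min) × 2^16/range = (0.9070696 − (0)) × 65536/3.45 = 17230.642.
Floor → code = 17230.

17230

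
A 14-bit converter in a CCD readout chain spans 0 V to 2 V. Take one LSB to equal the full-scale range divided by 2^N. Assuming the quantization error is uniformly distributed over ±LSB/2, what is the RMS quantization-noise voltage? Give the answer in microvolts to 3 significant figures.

V_FS = 2 V.
LSB = 2 V ÷ 2^14 = 2/16384 V = 122.07 µV.
For a uniform distribution on [−LSB/2, +LSB/2], V_rms = LSB/√12 = 122.07 µV/3.4641 = 35.2 µV.

35.2 µV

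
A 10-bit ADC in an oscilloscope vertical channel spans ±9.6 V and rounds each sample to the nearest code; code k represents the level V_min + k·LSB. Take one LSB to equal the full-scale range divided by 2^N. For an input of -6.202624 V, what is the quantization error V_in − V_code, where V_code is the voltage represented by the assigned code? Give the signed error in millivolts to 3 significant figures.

+3.63 mV

Full-scale range = 9.6 V − (-9.6 V) = 19.2 V. LSB = 19.2 V / 2^10 ≈ 18.75 mV.
Position in LSBs: (-6.202624 − (-9.6)) × 1024/19.2 = 181.1934; rounding gives k = 181.
V_code = V_min + k × range/2^10 = -9.6 + 181 × 19.2/1024 = -6.206250000 V.
V_in − V_code = -6.202624 − (-6.206250000) = +3.63 mV.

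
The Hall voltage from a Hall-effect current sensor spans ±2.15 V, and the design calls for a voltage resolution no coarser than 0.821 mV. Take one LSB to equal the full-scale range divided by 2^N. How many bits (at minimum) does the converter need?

13 bits

The full-scale span is 2.15 − (-2.15) = 4.3 V.
Need 2^N ≥ 4.3 V / 0.821 mV = 5238 → N_min = 13.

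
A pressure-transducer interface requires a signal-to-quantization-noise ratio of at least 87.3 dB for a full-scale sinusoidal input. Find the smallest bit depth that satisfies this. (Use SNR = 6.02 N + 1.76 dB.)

Required N = ⌈(87.3 − 1.76)/6.02⌉ = ⌈14.209⌉ = 15.

15 bits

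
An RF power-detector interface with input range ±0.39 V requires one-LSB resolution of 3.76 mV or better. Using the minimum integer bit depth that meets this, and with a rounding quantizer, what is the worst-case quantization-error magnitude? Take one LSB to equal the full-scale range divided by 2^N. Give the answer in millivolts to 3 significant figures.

The full-scale span is 0.39 − (-0.39) = 0.78 V.
0.78 V / 3.76 mV = 207.4. Since 2^7 = 128 and 2^8 = 256, N = 8.
LSB = 0.78 V / 2^8 = 3.0469 mV.
Half an LSB is 1.52 mV.

1.52 mV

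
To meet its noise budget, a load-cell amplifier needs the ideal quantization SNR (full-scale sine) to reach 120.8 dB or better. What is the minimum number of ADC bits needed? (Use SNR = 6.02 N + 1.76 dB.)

20 bits

6.02 N + 1.76 ≥ 120.8 gives N ≥ 19.774, so the minimum integer is 20.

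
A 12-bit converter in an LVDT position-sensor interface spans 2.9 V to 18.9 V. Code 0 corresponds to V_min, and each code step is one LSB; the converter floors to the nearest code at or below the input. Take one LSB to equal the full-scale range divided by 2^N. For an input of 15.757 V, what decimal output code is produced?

3291

The full-scale span is 18.9 − (2.9) = 16 V. LSB = 16 V / 2^12 ≈ 3.906 mV.
(V_in − V_min) × 2^12/range = (15.757 − (2.9)) × 4096/16 = 3291.392.
Floor → code = 3291.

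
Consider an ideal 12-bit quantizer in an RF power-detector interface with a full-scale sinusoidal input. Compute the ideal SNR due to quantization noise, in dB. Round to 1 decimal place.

74.0 dB

6.02(12) + 1.76 = 72.24 + 1.76 = 74.00 dB.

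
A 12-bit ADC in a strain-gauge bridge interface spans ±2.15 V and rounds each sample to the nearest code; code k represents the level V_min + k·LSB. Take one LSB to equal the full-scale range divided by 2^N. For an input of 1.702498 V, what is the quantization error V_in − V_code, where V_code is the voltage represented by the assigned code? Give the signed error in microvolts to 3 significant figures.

−285 µV

Full-scale range = 2.15 V − (-2.15 V) = 4.3 V. LSB = 4.3 V / 2^12 ≈ 1.050 mV.
(V_in − V_min)/LSB = (1.702498 − (-2.15)) × 4096/4.3 = 3669.7283 → nearest code k = 3670.
Reconstructed level: -2.15 + 3670 × 4.3/4096 V = 1.702783203 V.
e = 1.702498 − (1.702783203) = −285 µV.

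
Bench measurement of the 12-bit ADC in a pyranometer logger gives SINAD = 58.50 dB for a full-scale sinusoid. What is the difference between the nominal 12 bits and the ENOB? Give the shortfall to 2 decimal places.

2.57 bits

Effective bits = (58.50 − 1.76)/6.02 = 9.4252.
12 − 9.4252 = 2.57 bits below nominal.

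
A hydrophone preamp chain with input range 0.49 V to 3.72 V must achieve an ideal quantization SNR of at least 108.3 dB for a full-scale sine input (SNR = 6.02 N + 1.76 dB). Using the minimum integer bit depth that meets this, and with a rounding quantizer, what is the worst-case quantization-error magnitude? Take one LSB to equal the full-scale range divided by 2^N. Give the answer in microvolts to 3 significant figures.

Full-scale range = 3.72 V − (0.49 V) = 3.23 V.
Required N = ⌈(108.3 − 1.76)/6.02⌉ = ⌈17.698⌉ = 18.
LSB = 3.23 V / 2^18 = 12.321 µV.
Max error for round-to-nearest is LSB/2 = 6.16 µV.

6.16 µV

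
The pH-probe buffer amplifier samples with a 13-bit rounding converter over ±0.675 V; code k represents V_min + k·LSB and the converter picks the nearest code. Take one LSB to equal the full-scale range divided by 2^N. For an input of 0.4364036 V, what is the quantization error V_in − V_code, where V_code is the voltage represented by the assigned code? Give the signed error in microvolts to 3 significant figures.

+26.6 µV

The full-scale span is 0.675 − (-0.675) = 1.35 V. LSB = 1.35 V / 2^13 ≈ 164.8 µV.
Position in LSBs: (0.4364036 − (-0.675)) × 8192/1.35 = 6744.1617; rounding gives k = 6744.
V_code = -0.675 + (6744/8192) × 1.35 = 0.4363769531 V.
V_in − V_code = 0.4364036 − (0.4363769531) = +26.6 µV.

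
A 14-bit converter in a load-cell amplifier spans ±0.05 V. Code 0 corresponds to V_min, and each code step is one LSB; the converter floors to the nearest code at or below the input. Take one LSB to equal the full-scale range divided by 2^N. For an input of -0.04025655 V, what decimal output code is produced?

Full-scale range = 0.05 V − (-0.05 V) = 0.1 V. LSB = 0.1 V / 2^14 ≈ 6.104 µV.
V_in − V_min = -0.04025655 − (-0.05) = 0.00974345 V.
Divide by LSB: 0.00974345 × 16384/0.1 = 1596.3668.
Truncating gives code 1596.

1596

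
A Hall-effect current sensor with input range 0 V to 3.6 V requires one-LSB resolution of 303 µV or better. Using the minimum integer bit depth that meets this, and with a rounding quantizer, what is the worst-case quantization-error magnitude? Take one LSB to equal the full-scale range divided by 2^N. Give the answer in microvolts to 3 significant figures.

110 µV

Full-scale range = 3.6 V.
3.6 V / 303 µV = 11880. Since 2^13 = 8192 and 2^14 = 16384, N = 14.
One LSB is 3.6 V / 16384 = 219.73 µV.
Max error for round-to-nearest is LSB/2 = 110 µV.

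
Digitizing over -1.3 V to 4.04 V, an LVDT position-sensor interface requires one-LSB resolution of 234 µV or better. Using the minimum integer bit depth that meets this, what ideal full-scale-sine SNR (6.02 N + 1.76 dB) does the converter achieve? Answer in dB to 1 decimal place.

Range = 4.04 − (-1.3) = 5.34 V.
5.34 V / 234 µV = 22820. Since 2^14 = 16384 and 2^15 = 32768, N = 15.
Ideal SNR at N = 15: 6.02·15 + 1.76 = 92.1 dB.

92.1 dB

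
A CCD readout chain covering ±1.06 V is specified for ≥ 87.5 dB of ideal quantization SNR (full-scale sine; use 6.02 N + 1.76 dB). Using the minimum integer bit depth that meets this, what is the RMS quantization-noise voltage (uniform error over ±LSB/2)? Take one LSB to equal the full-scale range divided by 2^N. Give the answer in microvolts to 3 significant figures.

18.7 µV

Full-scale range = 1.06 V − (-1.06 V) = 2.12 V.
Solving 6.02 N ≥ 87.5 − 1.76: N ≥ 14.243. Round up → N = 15.
LSB = 2.12 V ÷ 2^15 = 2.12/32768 V = 64.697 µV.
V_rms = LSB/√12 = 18.7 µV.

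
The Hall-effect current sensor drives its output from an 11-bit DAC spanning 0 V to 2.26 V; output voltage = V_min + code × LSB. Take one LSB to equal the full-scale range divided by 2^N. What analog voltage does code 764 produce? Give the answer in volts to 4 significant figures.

Range is 2.26 V. LSB = 2.26 V / 2^11.
V_out = V_min + code × LSB = 0 V + 764 × 2.26 V / 2048
      = 0 + 0.843086 = 0.843086 V.

0.8431 V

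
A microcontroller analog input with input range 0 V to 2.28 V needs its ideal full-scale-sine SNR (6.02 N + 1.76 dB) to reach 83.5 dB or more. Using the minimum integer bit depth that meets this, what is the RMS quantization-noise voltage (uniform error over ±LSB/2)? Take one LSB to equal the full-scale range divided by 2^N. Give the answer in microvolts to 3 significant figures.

Range is 2.28 V.
6.02 N + 1.76 ≥ 83.5 gives N ≥ 13.578, so the minimum integer is 14.
One LSB is 2.28 V / 16384 = 139.16 µV.
V_rms = LSB/√12 = 40.2 µV.

40.2 µV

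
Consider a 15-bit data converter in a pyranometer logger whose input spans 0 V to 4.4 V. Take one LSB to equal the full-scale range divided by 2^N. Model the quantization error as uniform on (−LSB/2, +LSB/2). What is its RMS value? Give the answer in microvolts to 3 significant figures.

38.8 µV

Full-scale range = 4.4 V.
Step size = 4.4/32768 V = 134.28 µV.
σ_q = LSB/√12 = 134.28 µV/3.4641 = 38.8 µV.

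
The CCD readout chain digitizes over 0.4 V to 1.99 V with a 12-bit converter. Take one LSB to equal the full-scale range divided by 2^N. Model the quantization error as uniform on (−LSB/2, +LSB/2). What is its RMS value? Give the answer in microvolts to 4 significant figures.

Full-scale range = 1.99 V − (0.4 V) = 1.59 V.
LSB = 1.59 V ÷ 2^12 = 1.59/4096 V = 388.184 µV.
For a uniform distribution on [−LSB/2, +LSB/2], V_rms = LSB/√12 = 388.184 µV/3.4641 = 112.1 µV.

112.1 µV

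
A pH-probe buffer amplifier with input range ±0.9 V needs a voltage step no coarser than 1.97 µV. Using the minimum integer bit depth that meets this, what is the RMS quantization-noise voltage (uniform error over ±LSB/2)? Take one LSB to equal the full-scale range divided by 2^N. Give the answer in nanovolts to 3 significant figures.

496 nV

The full-scale span is 0.9 − (-0.9) = 1.8 V.
Required number of levels: 1.8/1.97 µV = 913710; smallest N with 2^N ≥ that is 20.
LSB = 1.8 V ÷ 2^20 = 1.8/1048576 V = 1.7166 µV.
V_rms = LSB/√12 = 496 nV.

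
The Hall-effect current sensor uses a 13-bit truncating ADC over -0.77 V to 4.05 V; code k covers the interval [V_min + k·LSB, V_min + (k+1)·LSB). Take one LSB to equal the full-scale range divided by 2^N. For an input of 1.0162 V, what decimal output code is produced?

Range = 4.05 − (-0.77) = 4.82 V. LSB = 4.82 V / 2^13 ≈ 0.5884 mV.
V_in − V_min = 1.0162 − (-0.77) = 1.7862 V.
Divide by LSB: 1.7862 × 8192/4.82 = 3035.7988.
Truncating gives code 3035.

3035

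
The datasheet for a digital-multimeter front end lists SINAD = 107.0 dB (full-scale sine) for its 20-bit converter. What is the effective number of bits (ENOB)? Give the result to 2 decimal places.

17.48 bits

(107.0 − 1.76) / 6.02 = 105.24/6.02 = 17.4817 effective bits.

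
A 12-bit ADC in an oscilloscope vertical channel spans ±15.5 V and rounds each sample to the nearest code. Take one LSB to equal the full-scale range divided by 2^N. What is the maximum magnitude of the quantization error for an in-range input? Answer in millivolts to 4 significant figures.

Range = 15.5 − (-15.5) = 31 V.
One LSB is 31 V / 4096 = 7.56836 mV.
|e|_max = LSB/2 = 3.784 mV.

3.784 mV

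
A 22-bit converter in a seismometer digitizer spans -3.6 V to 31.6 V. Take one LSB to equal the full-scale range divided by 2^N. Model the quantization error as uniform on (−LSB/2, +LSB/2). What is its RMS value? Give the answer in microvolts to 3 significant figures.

2.42 µV

Range = 31.6 − (-3.6) = 35.2 V.
Step size = 35.2/4194304 V = 8.3923 µV.
V_rms = LSB/√12 = 8.3923 µV / √12 = 2.42 µV.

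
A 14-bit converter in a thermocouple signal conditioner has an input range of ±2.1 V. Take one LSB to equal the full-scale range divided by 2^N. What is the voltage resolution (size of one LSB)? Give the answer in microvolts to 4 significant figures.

Span: 2.1 V − (-2.1 V) = 4.2 V.
2^14 = 16384 levels.
LSB = 4.2 V ÷ 2^14 = 4.2/16384 V = 256.3 µV.

256.3 µV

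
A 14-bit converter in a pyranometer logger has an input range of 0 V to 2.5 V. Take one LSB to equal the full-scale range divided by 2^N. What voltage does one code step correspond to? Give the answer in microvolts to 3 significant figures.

Range is 2.5 V.
Number of codes = 2^14 = 16384.
One LSB is 2.5 V / 16384 = 153 µV.

153 µV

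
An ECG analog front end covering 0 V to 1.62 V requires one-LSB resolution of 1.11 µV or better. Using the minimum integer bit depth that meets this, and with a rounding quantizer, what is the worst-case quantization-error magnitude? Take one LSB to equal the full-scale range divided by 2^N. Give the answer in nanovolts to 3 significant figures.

386 nV

Span = 1.62 V.
Need 2^N ≥ 1.62 V / 1.11 µV = 1.459e6 → N_min = 21.
LSB = 1.62 V ÷ 2^21 = 1.62/2097152 V = 0.77248 µV.
Half an LSB is 386 nV.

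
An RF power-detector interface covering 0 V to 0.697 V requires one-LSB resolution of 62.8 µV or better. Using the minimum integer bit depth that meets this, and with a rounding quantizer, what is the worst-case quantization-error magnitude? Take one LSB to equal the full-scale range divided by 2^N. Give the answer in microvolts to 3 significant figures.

21.3 µV

Range is 0.697 V.
0.697 V / 62.8 µV = 11100. Since 2^13 = 8192 and 2^14 = 16384, N = 14.
One LSB is 0.697 V / 16384 = 42.542 µV.
Half an LSB is 21.3 µV.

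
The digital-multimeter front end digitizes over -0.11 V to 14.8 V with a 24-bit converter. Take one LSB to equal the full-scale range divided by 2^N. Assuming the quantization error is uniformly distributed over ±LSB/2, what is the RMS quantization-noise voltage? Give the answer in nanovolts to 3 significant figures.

257 nV

Span: 14.8 V − (-0.11 V) = 14.91 V.
Step size = 14.91/16777216 V = 0.88871 µV.
For a uniform distribution on [−LSB/2, +LSB/2], V_rms = LSB/√12 = 0.88871 µV/3.4641 = 257 nV.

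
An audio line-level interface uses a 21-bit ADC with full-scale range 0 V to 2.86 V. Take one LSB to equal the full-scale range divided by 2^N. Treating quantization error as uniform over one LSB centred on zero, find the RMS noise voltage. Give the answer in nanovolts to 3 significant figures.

394 nV

Span = 2.86 V.
Step size = 2.86/2097152 V = 1.3638 µV.
V_rms = LSB/√12 = 1.3638 µV / √12 = 394 nV.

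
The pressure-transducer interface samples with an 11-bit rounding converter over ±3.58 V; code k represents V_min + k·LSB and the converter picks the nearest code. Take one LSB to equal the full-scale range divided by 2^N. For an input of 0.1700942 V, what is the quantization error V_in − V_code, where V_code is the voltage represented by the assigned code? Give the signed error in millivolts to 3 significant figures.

The full-scale span is 3.58 − (-3.58) = 7.16 V. LSB = 7.16 V / 2^11 ≈ 3.496 mV.
(V_in − V_min)/LSB = (0.1700942 − (-3.58)) × 2048/7.16 = 1072.6526 → nearest code k = 1073.
V_code = -3.58 + (1073/2048) × 7.16 = 0.1713085938 V.
Error = V_in − V_code = 0.1700942 − (0.1713085938) = −1.21 mV.

−1.21 mV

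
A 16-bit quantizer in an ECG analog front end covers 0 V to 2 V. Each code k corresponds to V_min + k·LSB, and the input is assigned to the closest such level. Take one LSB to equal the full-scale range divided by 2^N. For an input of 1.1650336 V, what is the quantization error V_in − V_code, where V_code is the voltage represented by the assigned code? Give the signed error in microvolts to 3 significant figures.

−5.46 µV

Span = 2 V. LSB = 2 V / 2^16 ≈ 30.52 µV.
Position in LSBs: (1.1650336 − (0)) × 65536/2 = 38175.8210; rounding gives k = 38176.
V_code = V_min + k × range/2^16 = 0 + 38176 × 2/65536 = 1.1650390625 V.
V_in − V_code = 1.1650336 − (1.1650390625) = −5.46 µV.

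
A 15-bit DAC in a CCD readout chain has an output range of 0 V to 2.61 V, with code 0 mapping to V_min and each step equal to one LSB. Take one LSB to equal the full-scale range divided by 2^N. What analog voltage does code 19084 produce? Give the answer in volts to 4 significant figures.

1.520 V

Span = 2.61 V. LSB = 2.61 V / 2^15.
V_out = V_min + code × LSB = 0 V + 19084 × 2.61 V / 32768
      = 0 V + 1.52006 V = 1.52006 V.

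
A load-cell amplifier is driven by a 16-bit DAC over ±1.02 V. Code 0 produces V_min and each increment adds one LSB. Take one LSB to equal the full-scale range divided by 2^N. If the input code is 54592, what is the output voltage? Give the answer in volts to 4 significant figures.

0.6793 V

Full-scale range = 1.02 V − (-1.02 V) = 2.04 V. LSB = 2.04 V / 2^16.
V_out = -1.02 + 54592 × (2.04/65536) V
      = -1.02 V + 1.69934 V = 0.679336 V.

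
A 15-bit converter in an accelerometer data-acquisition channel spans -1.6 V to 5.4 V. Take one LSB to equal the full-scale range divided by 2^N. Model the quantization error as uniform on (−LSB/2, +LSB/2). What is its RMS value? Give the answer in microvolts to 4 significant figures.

61.67 µV

Full-scale range = 5.4 V − (-1.6 V) = 7 V.
Step size = 7/32768 V = 213.623 µV.
V_rms = LSB/√12 = 213.623 µV / √12 = 61.67 µV.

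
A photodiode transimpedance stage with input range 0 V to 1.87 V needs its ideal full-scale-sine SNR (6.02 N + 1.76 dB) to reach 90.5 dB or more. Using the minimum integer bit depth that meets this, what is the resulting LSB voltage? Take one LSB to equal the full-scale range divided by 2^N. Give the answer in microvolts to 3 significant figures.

57.1 µV

Range is 1.87 V.
Solving 6.02 N ≥ 90.5 − 1.76: N ≥ 14.741. Round up → N = 15.
Step size = 1.87/32768 V = 57.1 µV.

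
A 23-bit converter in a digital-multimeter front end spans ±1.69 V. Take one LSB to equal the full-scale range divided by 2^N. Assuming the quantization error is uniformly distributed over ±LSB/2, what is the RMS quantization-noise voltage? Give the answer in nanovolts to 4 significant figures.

The full-scale span is 1.69 − (-1.69) = 3.38 V.
One LSB is 3.38 V / 8388608 = 402.927 nV.
σ_q = LSB/√12 = 402.927 nV/3.4641 = 116.3 nV.

116.3 nV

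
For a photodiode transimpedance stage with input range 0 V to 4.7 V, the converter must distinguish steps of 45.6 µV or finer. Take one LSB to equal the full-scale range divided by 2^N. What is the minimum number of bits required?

V_FS = 4.7 V.
Levels needed ≥ 4.7/45.6 µV = 103100. 2^17 = 131072 suffices, so N_min = 17.

17 bits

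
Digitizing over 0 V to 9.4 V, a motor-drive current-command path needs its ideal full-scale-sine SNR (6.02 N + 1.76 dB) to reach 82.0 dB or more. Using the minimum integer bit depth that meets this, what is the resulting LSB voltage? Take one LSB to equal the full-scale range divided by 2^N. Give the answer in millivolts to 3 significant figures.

Range is 9.4 V.
6.02 N + 1.76 ≥ 82.0 gives N ≥ 13.329, so the minimum integer is 14.
One LSB is 9.4 V / 16384 = 0.574 mV.

0.574 mV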